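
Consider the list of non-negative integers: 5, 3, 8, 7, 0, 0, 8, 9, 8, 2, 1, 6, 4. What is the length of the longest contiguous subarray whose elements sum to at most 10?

3

Extend to the right; shrink from the left whenever the sum exceeds 10:
→ 5: sum 5, len 1
→ 3: sum 8, len 2
→ 8 (dropped 5, 3): sum 8, len 1
→ 7 (dropped 8): sum 7, len 1
→ 0: sum 7, len 2
→ 0: sum 7, len 3
→ 8 (dropped 7): sum 8, len 3
→ 9 (dropped 0, 0, 8): sum 9, len 1
→ 8 (dropped 9): sum 8, len 1
→ 2: sum 10, len 2
→ 1 (dropped 8): sum 3, len 2
→ 6: sum 9, len 3
→ 4 (dropped 2, 1): sum 10, len 2
Longest length seen: 3.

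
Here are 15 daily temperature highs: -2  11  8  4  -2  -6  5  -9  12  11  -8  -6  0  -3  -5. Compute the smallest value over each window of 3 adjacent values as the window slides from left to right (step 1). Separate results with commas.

-2, 4, -2, -6, -6, -9, -9, -9, -8, -8, -8, -6, -5

(-2, 11, 8) → min -2
(11, 8, 4) → min 4
(8, 4, -2) → min -2
(4, -2, -6) → min -6
(-2, -6, 5) → min -6
(-6, 5, -9) → min -9
(5, -9, 12) → min -9
(-9, 12, 11) → min -9
(12, 11, -8) → min -8
(11, -8, -6) → min -8
(-8, -6, 0) → min -8
(-6, 0, -3) → min -6
(0, -3, -5) → min -5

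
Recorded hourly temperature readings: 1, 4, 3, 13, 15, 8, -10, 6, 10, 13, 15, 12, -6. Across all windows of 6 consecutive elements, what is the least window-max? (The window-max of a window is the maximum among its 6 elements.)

[1, 4, 3, 13, 15, 8] → max 15
[4, 3, 13, 15, 8, -10] → max 15
[3, 13, 15, 8, -10, 6] → max 15
[13, 15, 8, -10, 6, 10] → max 15
[15, 8, -10, 6, 10, 13] → max 15
[8, -10, 6, 10, 13, 15] → max 15
[-10, 6, 10, 13, 15, 12] → max 15
[6, 10, 13, 15, 12, -6] → max 15
Least of these is 15.

15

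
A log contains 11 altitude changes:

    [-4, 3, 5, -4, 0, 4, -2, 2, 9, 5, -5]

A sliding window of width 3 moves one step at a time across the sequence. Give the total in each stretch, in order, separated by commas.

-4 3 5 → sum 4
3 5 -4 → sum 4
5 -4 0 → sum 1
-4 0 4 → sum 0
0 4 -2 → sum 2
4 -2 2 → sum 4
-2 2 9 → sum 9
2 9 5 → sum 16
9 5 -5 → sum 9

4, 4, 1, 0, 2, 4, 9, 16, 9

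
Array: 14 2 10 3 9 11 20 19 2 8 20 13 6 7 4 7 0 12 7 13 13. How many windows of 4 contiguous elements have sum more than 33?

9

14 2 10 3 → sum 29
2 10 3 9 → sum 24
10 3 9 11 → sum 33
3 9 11 20 → sum 43  > 33 ✓
9 11 20 19 → sum 59  > 33 ✓
11 20 19 2 → sum 52  > 33 ✓
20 19 2 8 → sum 49  > 33 ✓
19 2 8 20 → sum 49  > 33 ✓
2 8 20 13 → sum 43  > 33 ✓
8 20 13 6 → sum 47  > 33 ✓
20 13 6 7 → sum 46  > 33 ✓
13 6 7 4 → sum 30
6 7 4 7 → sum 24
7 4 7 0 → sum 18
4 7 0 12 → sum 23
7 0 12 7 → sum 26
0 12 7 13 → sum 32
12 7 13 13 → sum 45  > 33 ✓
9 windows satisfy the condition.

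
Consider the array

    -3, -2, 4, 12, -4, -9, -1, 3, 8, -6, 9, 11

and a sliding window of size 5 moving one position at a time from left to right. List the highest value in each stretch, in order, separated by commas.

(-3, -2, 4, 12, -4) → max 12
(-2, 4, 12, -4, -9) → max 12
(4, 12, -4, -9, -1) → max 12
(12, -4, -9, -1, 3) → max 12
(-4, -9, -1, 3, 8) → max 8
(-9, -1, 3, 8, -6) → max 8
(-1, 3, 8, -6, 9) → max 9
(3, 8, -6, 9, 11) → max 11

12, 12, 12, 12, 8, 8, 9, 11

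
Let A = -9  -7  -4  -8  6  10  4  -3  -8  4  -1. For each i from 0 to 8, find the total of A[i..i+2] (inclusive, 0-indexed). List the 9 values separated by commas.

-20, -19, -6, 8, 20, 11, -7, -7, -5

[-9, -7, -4] → sum -20
[-7, -4, -8] → sum -19
[-4, -8, 6] → sum -6
[-8, 6, 10] → sum 8
[6, 10, 4] → sum 20
[10, 4, -3] → sum 11
[4, -3, -8] → sum -7
[-3, -8, 4] → sum -7
[-8, 4, -1] → sum -5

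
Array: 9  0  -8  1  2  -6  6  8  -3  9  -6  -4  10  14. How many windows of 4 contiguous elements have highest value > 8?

(9, 0, -8, 1) → max 9  > 8 ✓
(0, -8, 1, 2) → max 2
(-8, 1, 2, -6) → max 2
(1, 2, -6, 6) → max 6
(2, -6, 6, 8) → max 8
(-6, 6, 8, -3) → max 8
(6, 8, -3, 9) → max 9  > 8 ✓
(8, -3, 9, -6) → max 9  > 8 ✓
(-3, 9, -6, -4) → max 9  > 8 ✓
(9, -6, -4, 10) → max 10  > 8 ✓
(-6, -4, 10, 14) → max 14  > 8 ✓
6 windows satisfy the condition.

6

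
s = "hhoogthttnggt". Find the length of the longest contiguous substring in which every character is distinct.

[h] len 1
[h] len 1
[h, o] len 2
[o] len 1
[o, g] len 2
[o, g, t] len 3
[o, g, t, h] len 4
[h, t] len 2
[t] len 1
[t, n] len 2
[t, n, g] len 3
[g] len 1
[g, t] len 2
Longest all-distinct length: 4.

4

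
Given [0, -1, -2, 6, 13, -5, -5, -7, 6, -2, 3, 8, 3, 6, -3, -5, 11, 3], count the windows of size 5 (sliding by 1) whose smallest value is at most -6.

5

0 -1 -2 6 13 → min -2
-1 -2 6 13 -5 → min -5
-2 6 13 -5 -5 → min -5
6 13 -5 -5 -7 → min -7  ≤ -6 ✓
13 -5 -5 -7 6 → min -7  ≤ -6 ✓
-5 -5 -7 6 -2 → min -7  ≤ -6 ✓
-5 -7 6 -2 3 → min -7  ≤ -6 ✓
-7 6 -2 3 8 → min -7  ≤ -6 ✓
6 -2 3 8 3 → min -2
-2 3 8 3 6 → min -2
3 8 3 6 -3 → min -3
8 3 6 -3 -5 → min -5
3 6 -3 -5 11 → min -5
6 -3 -5 11 3 → min -5
5 windows satisfy the condition.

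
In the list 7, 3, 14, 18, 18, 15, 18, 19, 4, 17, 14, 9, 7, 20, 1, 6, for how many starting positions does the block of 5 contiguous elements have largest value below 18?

7 3 14 18 18 → max 18
3 14 18 18 15 → max 18
14 18 18 15 18 → max 18
18 18 15 18 19 → max 19
18 15 18 19 4 → max 19
15 18 19 4 17 → max 19
18 19 4 17 14 → max 19
19 4 17 14 9 → max 19
4 17 14 9 7 → max 17  < 18 ✓
17 14 9 7 20 → max 20
14 9 7 20 1 → max 20
9 7 20 1 6 → max 20
1 window satisfy the condition.

1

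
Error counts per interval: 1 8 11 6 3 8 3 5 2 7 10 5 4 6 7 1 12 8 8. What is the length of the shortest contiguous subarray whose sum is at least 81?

add 1: running sum 1 < 81
add 8: running sum 9 < 81
add 11: running sum 20 < 81
add 6: running sum 26 < 81
add 3: running sum 29 < 81
add 8: running sum 37 < 81
add 3: running sum 40 < 81
add 5: running sum 45 < 81
add 2: running sum 47 < 81
add 7: running sum 54 < 81
add 10: running sum 64 < 81
add 5: running sum 69 < 81
add 4: running sum 73 < 81
add 6: running sum 79 < 81
add 7: shortest ending here [8, 11, 6, 3, 8, 3, 5, 2, 7, 10, 5, 4, 6, 7] sum 85, len 14
add 1: shortest ending here [8, 11, 6, 3, 8, 3, 5, 2, 7, 10, 5, 4, 6, 7, 1] sum 86, len 15
add 12: shortest ending here [11, 6, 3, 8, 3, 5, 2, 7, 10, 5, 4, 6, 7, 1, 12] sum 90, len 15
add 8: shortest ending here [3, 8, 3, 5, 2, 7, 10, 5, 4, 6, 7, 1, 12, 8] sum 81, len 14
add 8: shortest ending here [8, 3, 5, 2, 7, 10, 5, 4, 6, 7, 1, 12, 8, 8] sum 86, len 14
Shortest qualifying length: 14.

14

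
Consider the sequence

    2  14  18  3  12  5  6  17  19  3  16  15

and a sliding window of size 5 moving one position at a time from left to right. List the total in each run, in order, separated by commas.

49, 52, 44, 43, 59, 50, 61, 70

(2, 14, 18, 3, 12) → sum 49
(14, 18, 3, 12, 5) → sum 52
(18, 3, 12, 5, 6) → sum 44
(3, 12, 5, 6, 17) → sum 43
(12, 5, 6, 17, 19) → sum 59
(5, 6, 17, 19, 3) → sum 50
(6, 17, 19, 3, 16) → sum 61
(17, 19, 3, 16, 15) → sum 70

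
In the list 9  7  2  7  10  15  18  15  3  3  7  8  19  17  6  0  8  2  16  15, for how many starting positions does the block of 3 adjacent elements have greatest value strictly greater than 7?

16

[9, 7, 2] → max 9  > 7 ✓
[7, 2, 7] → max 7
[2, 7, 10] → max 10  > 7 ✓
[7, 10, 15] → max 15  > 7 ✓
[10, 15, 18] → max 18  > 7 ✓
[15, 18, 15] → max 18  > 7 ✓
[18, 15, 3] → max 18  > 7 ✓
[15, 3, 3] → max 15  > 7 ✓
[3, 3, 7] → max 7
[3, 7, 8] → max 8  > 7 ✓
[7, 8, 19] → max 19  > 7 ✓
[8, 19, 17] → max 19  > 7 ✓
[19, 17, 6] → max 19  > 7 ✓
[17, 6, 0] → max 17  > 7 ✓
[6, 0, 8] → max 8  > 7 ✓
[0, 8, 2] → max 8  > 7 ✓
[8, 2, 16] → max 16  > 7 ✓
[2, 16, 15] → max 16  > 7 ✓
16 windows satisfy the condition.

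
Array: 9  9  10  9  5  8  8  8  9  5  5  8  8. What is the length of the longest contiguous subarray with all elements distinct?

add 9: [9] len 1
add 9 (repeat 9, move left end past it): [9] len 1
add 10: [9, 10] len 2
add 9 (repeat 9, move left end past it): [10, 9] len 2
add 5: [10, 9, 5] len 3
add 8: [10, 9, 5, 8] len 4
add 8 (repeat 8, move left end past it): [8] len 1
add 8 (repeat 8, move left end past it): [8] len 1
add 9: [8, 9] len 2
add 5: [8, 9, 5] len 3
add 5 (repeat 5, move left end past it): [5] len 1
add 8: [5, 8] len 2
add 8 (repeat 8, move left end past it): [8] len 1
Longest all-distinct length: 4.

4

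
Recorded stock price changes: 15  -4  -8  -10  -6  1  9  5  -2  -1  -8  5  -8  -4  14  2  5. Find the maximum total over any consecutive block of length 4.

[15, -4, -8, -10] → sum -7
[-4, -8, -10, -6] → sum -28
[-8, -10, -6, 1] → sum -23
[-10, -6, 1, 9] → sum -6
[-6, 1, 9, 5] → sum 9
[1, 9, 5, -2] → sum 13
[9, 5, -2, -1] → sum 11
[5, -2, -1, -8] → sum -6
[-2, -1, -8, 5] → sum -6
[-1, -8, 5, -8] → sum -12
[-8, 5, -8, -4] → sum -15
[5, -8, -4, 14] → sum 7
[-8, -4, 14, 2] → sum 4
[-4, 14, 2, 5] → sum 17
Maximum of these is 17.

17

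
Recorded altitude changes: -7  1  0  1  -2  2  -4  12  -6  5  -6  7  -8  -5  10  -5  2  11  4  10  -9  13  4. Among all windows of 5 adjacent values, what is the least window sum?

-8

[-7, 1, 0, 1, -2] → sum -7
[1, 0, 1, -2, 2] → sum 2
[0, 1, -2, 2, -4] → sum -3
[1, -2, 2, -4, 12] → sum 9
[-2, 2, -4, 12, -6] → sum 2
[2, -4, 12, -6, 5] → sum 9
[-4, 12, -6, 5, -6] → sum 1
[12, -6, 5, -6, 7] → sum 12
[-6, 5, -6, 7, -8] → sum -8
[5, -6, 7, -8, -5] → sum -7
[-6, 7, -8, -5, 10] → sum -2
[7, -8, -5, 10, -5] → sum -1
[-8, -5, 10, -5, 2] → sum -6
[-5, 10, -5, 2, 11] → sum 13
[10, -5, 2, 11, 4] → sum 22
[-5, 2, 11, 4, 10] → sum 22
[2, 11, 4, 10, -9] → sum 18
[11, 4, 10, -9, 13] → sum 29
[4, 10, -9, 13, 4] → sum 22
Least of these is -8.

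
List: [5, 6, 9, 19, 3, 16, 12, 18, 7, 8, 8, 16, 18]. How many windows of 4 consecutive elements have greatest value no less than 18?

9

[5, 6, 9, 19] → max 19  ≥ 18 ✓
[6, 9, 19, 3] → max 19  ≥ 18 ✓
[9, 19, 3, 16] → max 19  ≥ 18 ✓
[19, 3, 16, 12] → max 19  ≥ 18 ✓
[3, 16, 12, 18] → max 18  ≥ 18 ✓
[16, 12, 18, 7] → max 18  ≥ 18 ✓
[12, 18, 7, 8] → max 18  ≥ 18 ✓
[18, 7, 8, 8] → max 18  ≥ 18 ✓
[7, 8, 8, 16] → max 16
[8, 8, 16, 18] → max 18  ≥ 18 ✓
9 windows satisfy the condition.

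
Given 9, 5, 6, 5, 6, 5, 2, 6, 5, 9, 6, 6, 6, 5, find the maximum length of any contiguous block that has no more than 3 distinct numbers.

8

[9] 1 distinct, len 1
[9, 5] 2 distinct, len 2
[9, 5, 6] 3 distinct, len 3
[9, 5, 6, 5] 3 distinct, len 4
[9, 5, 6, 5, 6] 3 distinct, len 5
[9, 5, 6, 5, 6, 5] 3 distinct, len 6
[5, 6, 5, 6, 5, 2] 3 distinct, len 6
[5, 6, 5, 6, 5, 2, 6] 3 distinct, len 7
[5, 6, 5, 6, 5, 2, 6, 5] 3 distinct, len 8
[6, 5, 9] 3 distinct, len 3
[6, 5, 9, 6] 3 distinct, len 4
[6, 5, 9, 6, 6] 3 distinct, len 5
[6, 5, 9, 6, 6, 6] 3 distinct, len 6
[6, 5, 9, 6, 6, 6, 5] 3 distinct, len 7
Longest length with ≤3 distinct: 8.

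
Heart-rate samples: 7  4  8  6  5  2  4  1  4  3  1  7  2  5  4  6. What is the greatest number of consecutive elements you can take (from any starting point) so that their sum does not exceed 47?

[7] sum 7 len 1
[7, 4] sum 11 len 2
[7, 4, 8] sum 19 len 3
[7, 4, 8, 6] sum 25 len 4
[7, 4, 8, 6, 5] sum 30 len 5
[7, 4, 8, 6, 5, 2] sum 32 len 6
[7, 4, 8, 6, 5, 2, 4] sum 36 len 7
[7, 4, 8, 6, 5, 2, 4, 1] sum 37 len 8
[7, 4, 8, 6, 5, 2, 4, 1, 4] sum 41 len 9
[7, 4, 8, 6, 5, 2, 4, 1, 4, 3] sum 44 len 10
[7, 4, 8, 6, 5, 2, 4, 1, 4, 3, 1] sum 45 len 11
[4, 8, 6, 5, 2, 4, 1, 4, 3, 1, 7] sum 45 len 11
[4, 8, 6, 5, 2, 4, 1, 4, 3, 1, 7, 2] sum 47 len 12
[6, 5, 2, 4, 1, 4, 3, 1, 7, 2, 5] sum 40 len 11
[6, 5, 2, 4, 1, 4, 3, 1, 7, 2, 5, 4] sum 44 len 12
[5, 2, 4, 1, 4, 3, 1, 7, 2, 5, 4, 6] sum 44 len 12
Longest length seen: 12.

12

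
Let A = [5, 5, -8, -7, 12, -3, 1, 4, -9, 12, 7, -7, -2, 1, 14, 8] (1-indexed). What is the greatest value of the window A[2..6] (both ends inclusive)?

Elements at indices 2..6: 5, -8, -7, 12, -3
max(5, -8, -7, 12, -3) = 12

12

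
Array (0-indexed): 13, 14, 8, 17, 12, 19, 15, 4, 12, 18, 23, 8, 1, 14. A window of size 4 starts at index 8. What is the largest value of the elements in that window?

Elements at indices 8..11: 12, 18, 23, 8
max(12, 18, 23, 8) = 23

23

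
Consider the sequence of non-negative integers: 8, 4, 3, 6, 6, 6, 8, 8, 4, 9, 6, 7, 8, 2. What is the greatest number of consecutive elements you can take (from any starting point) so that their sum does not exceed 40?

6

→ 8: sum 8, len 1
→ 4: sum 12, len 2
→ 3: sum 15, len 3
→ 6: sum 21, len 4
→ 6: sum 27, len 5
→ 6: sum 33, len 6
→ 8 (dropped 8): sum 33, len 6
→ 8 (dropped 4): sum 37, len 6
→ 4 (dropped 3): sum 38, len 6
→ 9 (dropped 6, 6): sum 35, len 5
→ 6 (dropped 6): sum 35, len 5
→ 7 (dropped 8): sum 34, len 5
→ 8 (dropped 8): sum 34, len 5
→ 2: sum 36, len 6
Longest length seen: 6.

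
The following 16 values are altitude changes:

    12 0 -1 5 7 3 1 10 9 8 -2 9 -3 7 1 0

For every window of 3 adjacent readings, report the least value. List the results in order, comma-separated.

Sliding a size-3 window across the 16 values:
[12, 0, -1] → min -1
[0, -1, 5] → min -1
[-1, 5, 7] → min -1
[5, 7, 3] → min 3
[7, 3, 1] → min 1
[3, 1, 10] → min 1
[1, 10, 9] → min 1
[10, 9, 8] → min 8
[9, 8, -2] → min -2
[8, -2, 9] → min -2
[-2, 9, -3] → min -3
[9, -3, 7] → min -3
[-3, 7, 1] → min -3
[7, 1, 0] → min 0

-1, -1, -1, 3, 1, 1, 1, 8, -2, -2, -3, -3, -3, 0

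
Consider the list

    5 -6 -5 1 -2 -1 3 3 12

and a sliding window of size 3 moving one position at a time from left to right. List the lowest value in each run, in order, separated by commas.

-6, -6, -5, -2, -2, -1, 3

Sliding a size-3 window across the 9 values:
[5, -6, -5] → min -6
[-6, -5, 1] → min -6
[-5, 1, -2] → min -5
[1, -2, -1] → min -2
[-2, -1, 3] → min -2
[-1, 3, 3] → min -1
[3, 3, 12] → min 3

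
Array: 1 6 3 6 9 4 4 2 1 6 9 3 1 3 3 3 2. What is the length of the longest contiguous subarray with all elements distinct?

[1] len 1
[1, 6] len 2
[1, 6, 3] len 3
[3, 6] len 2
[3, 6, 9] len 3
[3, 6, 9, 4] len 4
[4] len 1
[4, 2] len 2
[4, 2, 1] len 3
[4, 2, 1, 6] len 4
[4, 2, 1, 6, 9] len 5
[4, 2, 1, 6, 9, 3] len 6
[6, 9, 3, 1] len 4
[1, 3] len 2
[3] len 1
[3] len 1
[3, 2] len 2
Longest all-distinct length: 6.

6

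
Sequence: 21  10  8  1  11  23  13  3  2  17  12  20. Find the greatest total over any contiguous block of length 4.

51

(21, 10, 8, 1) → sum 40
(10, 8, 1, 11) → sum 30
(8, 1, 11, 23) → sum 43
(1, 11, 23, 13) → sum 48
(11, 23, 13, 3) → sum 50
(23, 13, 3, 2) → sum 41
(13, 3, 2, 17) → sum 35
(3, 2, 17, 12) → sum 34
(2, 17, 12, 20) → sum 51
Greatest of these is 51.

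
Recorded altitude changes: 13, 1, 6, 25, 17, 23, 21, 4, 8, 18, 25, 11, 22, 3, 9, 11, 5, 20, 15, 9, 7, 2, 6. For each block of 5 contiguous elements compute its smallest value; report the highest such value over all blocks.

8

13 1 6 25 17 → min 1
1 6 25 17 23 → min 1
6 25 17 23 21 → min 6
25 17 23 21 4 → min 4
17 23 21 4 8 → min 4
23 21 4 8 18 → min 4
21 4 8 18 25 → min 4
4 8 18 25 11 → min 4
8 18 25 11 22 → min 8
18 25 11 22 3 → min 3
25 11 22 3 9 → min 3
11 22 3 9 11 → min 3
22 3 9 11 5 → min 3
3 9 11 5 20 → min 3
9 11 5 20 15 → min 5
11 5 20 15 9 → min 5
5 20 15 9 7 → min 5
20 15 9 7 2 → min 2
15 9 7 2 6 → min 2
Highest of these is 8.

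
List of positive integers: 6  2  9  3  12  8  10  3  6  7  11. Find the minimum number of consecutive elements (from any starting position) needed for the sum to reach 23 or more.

3

add 6: running sum 6 < 23
add 2: running sum 8 < 23
add 9: running sum 17 < 23
add 3: running sum 20 < 23
add 12: shortest ending here [9, 3, 12] sum 24, len 3
add 8: shortest ending here [3, 12, 8] sum 23, len 3
add 10: shortest ending here [12, 8, 10] sum 30, len 3
add 3: shortest ending here [12, 8, 10, 3] sum 33, len 4
add 6: shortest ending here [8, 10, 3, 6] sum 27, len 4
add 7: shortest ending here [10, 3, 6, 7] sum 26, len 4
add 11: shortest ending here [6, 7, 11] sum 24, len 3
Shortest qualifying length: 3.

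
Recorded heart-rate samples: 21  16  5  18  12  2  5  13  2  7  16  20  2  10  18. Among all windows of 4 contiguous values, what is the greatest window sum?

60

Each size-4 window and its sum:
21 16 5 18 → sum 60
16 5 18 12 → sum 51
5 18 12 2 → sum 37
18 12 2 5 → sum 37
12 2 5 13 → sum 32
2 5 13 2 → sum 22
5 13 2 7 → sum 27
13 2 7 16 → sum 38
2 7 16 20 → sum 45
7 16 20 2 → sum 45
16 20 2 10 → sum 48
20 2 10 18 → sum 50
Greatest of these is 60.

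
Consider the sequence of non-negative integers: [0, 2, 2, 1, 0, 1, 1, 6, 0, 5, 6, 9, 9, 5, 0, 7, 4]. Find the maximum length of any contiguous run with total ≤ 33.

add 0: [0] sum 0, len 1
add 2: [0, 2] sum 2, len 2
add 2: [0, 2, 2] sum 4, len 3
add 1: [0, 2, 2, 1] sum 5, len 4
add 0: [0, 2, 2, 1, 0] sum 5, len 5
add 1: [0, 2, 2, 1, 0, 1] sum 6, len 6
add 1: [0, 2, 2, 1, 0, 1, 1] sum 7, len 7
add 6: [0, 2, 2, 1, 0, 1, 1, 6] sum 13, len 8
add 0: [0, 2, 2, 1, 0, 1, 1, 6, 0] sum 13, len 9
add 5: [0, 2, 2, 1, 0, 1, 1, 6, 0, 5] sum 18, len 10
add 6: [0, 2, 2, 1, 0, 1, 1, 6, 0, 5, 6] sum 24, len 11
add 9: [0, 2, 2, 1, 0, 1, 1, 6, 0, 5, 6, 9] sum 33, len 12
add 9: [0, 5, 6, 9, 9] sum 29, len 5
add 5: [6, 9, 9, 5] sum 29, len 4
add 0: [6, 9, 9, 5, 0] sum 29, len 5
add 7: [9, 9, 5, 0, 7] sum 30, len 5
add 4: [9, 5, 0, 7, 4] sum 25, len 5
Longest length seen: 12.

12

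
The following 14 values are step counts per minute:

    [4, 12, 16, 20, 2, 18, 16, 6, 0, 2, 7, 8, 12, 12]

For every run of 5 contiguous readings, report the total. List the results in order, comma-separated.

Sliding a size-5 window across the 14 values:
(4, 12, 16, 20, 2) → sum 54
(12, 16, 20, 2, 18) → sum 68
(16, 20, 2, 18, 16) → sum 72
(20, 2, 18, 16, 6) → sum 62
(2, 18, 16, 6, 0) → sum 42
(18, 16, 6, 0, 2) → sum 42
(16, 6, 0, 2, 7) → sum 31
(6, 0, 2, 7, 8) → sum 23
(0, 2, 7, 8, 12) → sum 29
(2, 7, 8, 12, 12) → sum 41

54, 68, 72, 62, 42, 42, 31, 23, 29, 41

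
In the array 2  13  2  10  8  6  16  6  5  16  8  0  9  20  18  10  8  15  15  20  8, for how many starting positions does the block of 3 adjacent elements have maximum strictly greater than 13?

14

2 13 2 → max 13
13 2 10 → max 13
2 10 8 → max 10
10 8 6 → max 10
8 6 16 → max 16  > 13 ✓
6 16 6 → max 16  > 13 ✓
16 6 5 → max 16  > 13 ✓
6 5 16 → max 16  > 13 ✓
5 16 8 → max 16  > 13 ✓
16 8 0 → max 16  > 13 ✓
8 0 9 → max 9
0 9 20 → max 20  > 13 ✓
9 20 18 → max 20  > 13 ✓
20 18 10 → max 20  > 13 ✓
18 10 8 → max 18  > 13 ✓
10 8 15 → max 15  > 13 ✓
8 15 15 → max 15  > 13 ✓
15 15 20 → max 20  > 13 ✓
15 20 8 → max 20  > 13 ✓
14 windows satisfy the condition.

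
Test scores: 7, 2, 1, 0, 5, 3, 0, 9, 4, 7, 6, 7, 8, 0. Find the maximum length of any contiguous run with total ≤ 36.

9

→ 7: sum 7, len 1
→ 2: sum 9, len 2
→ 1: sum 10, len 3
→ 0: sum 10, len 4
→ 5: sum 15, len 5
→ 3: sum 18, len 6
→ 0: sum 18, len 7
→ 9: sum 27, len 8
→ 4: sum 31, len 9
→ 7 (dropped 7): sum 31, len 9
→ 6 (dropped 2): sum 35, len 9
→ 7 (dropped 1, 0, 5): sum 36, len 7
→ 8 (dropped 3, 0, 9): sum 32, len 5
→ 0: sum 32, len 6
Longest length seen: 9.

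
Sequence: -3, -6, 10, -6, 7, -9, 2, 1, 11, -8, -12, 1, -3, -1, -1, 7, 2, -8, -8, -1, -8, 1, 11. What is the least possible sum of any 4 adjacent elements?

-25

[-3, -6, 10, -6] → sum -5
[-6, 10, -6, 7] → sum 5
[10, -6, 7, -9] → sum 2
[-6, 7, -9, 2] → sum -6
[7, -9, 2, 1] → sum 1
[-9, 2, 1, 11] → sum 5
[2, 1, 11, -8] → sum 6
[1, 11, -8, -12] → sum -8
[11, -8, -12, 1] → sum -8
[-8, -12, 1, -3] → sum -22
[-12, 1, -3, -1] → sum -15
[1, -3, -1, -1] → sum -4
[-3, -1, -1, 7] → sum 2
[-1, -1, 7, 2] → sum 7
[-1, 7, 2, -8] → sum 0
[7, 2, -8, -8] → sum -7
[2, -8, -8, -1] → sum -15
[-8, -8, -1, -8] → sum -25
[-8, -1, -8, 1] → sum -16
[-1, -8, 1, 11] → sum 3
Least of these is -25.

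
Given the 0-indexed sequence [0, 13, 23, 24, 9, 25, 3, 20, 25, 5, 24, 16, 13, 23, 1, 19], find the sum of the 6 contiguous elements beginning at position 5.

Elements at indices 5..10: 25, 3, 20, 25, 5, 24
sum(25, 3, 20, 25, 5, 24) = 102

102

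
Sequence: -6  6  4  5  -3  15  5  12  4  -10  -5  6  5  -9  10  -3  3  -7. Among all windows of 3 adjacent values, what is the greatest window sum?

Each size-3 window and its sum:
[-6, 6, 4] → sum 4
[6, 4, 5] → sum 15
[4, 5, -3] → sum 6
[5, -3, 15] → sum 17
[-3, 15, 5] → sum 17
[15, 5, 12] → sum 32
[5, 12, 4] → sum 21
[12, 4, -10] → sum 6
[4, -10, -5] → sum -11
[-10, -5, 6] → sum -9
[-5, 6, 5] → sum 6
[6, 5, -9] → sum 2
[5, -9, 10] → sum 6
[-9, 10, -3] → sum -2
[10, -3, 3] → sum 10
[-3, 3, -7] → sum -7
Greatest of these is 32.

32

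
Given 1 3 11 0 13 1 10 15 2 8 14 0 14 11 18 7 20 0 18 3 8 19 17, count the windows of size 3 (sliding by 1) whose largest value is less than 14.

[1, 3, 11] → max 11  < 14 ✓
[3, 11, 0] → max 11  < 14 ✓
[11, 0, 13] → max 13  < 14 ✓
[0, 13, 1] → max 13  < 14 ✓
[13, 1, 10] → max 13  < 14 ✓
[1, 10, 15] → max 15
[10, 15, 2] → max 15
[15, 2, 8] → max 15
[2, 8, 14] → max 14
[8, 14, 0] → max 14
[14, 0, 14] → max 14
[0, 14, 11] → max 14
[14, 11, 18] → max 18
[11, 18, 7] → max 18
[18, 7, 20] → max 20
[7, 20, 0] → max 20
[20, 0, 18] → max 20
[0, 18, 3] → max 18
[18, 3, 8] → max 18
[3, 8, 19] → max 19
[8, 19, 17] → max 19
5 windows satisfy the condition.

5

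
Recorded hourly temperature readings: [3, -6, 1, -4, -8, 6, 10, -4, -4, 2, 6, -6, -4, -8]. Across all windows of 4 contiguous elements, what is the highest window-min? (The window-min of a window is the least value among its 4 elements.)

-4

3 -6 1 -4 → min -6
-6 1 -4 -8 → min -8
1 -4 -8 6 → min -8
-4 -8 6 10 → min -8
-8 6 10 -4 → min -8
6 10 -4 -4 → min -4
10 -4 -4 2 → min -4
-4 -4 2 6 → min -4
-4 2 6 -6 → min -6
2 6 -6 -4 → min -6
6 -6 -4 -8 → min -8
Highest of these is -4.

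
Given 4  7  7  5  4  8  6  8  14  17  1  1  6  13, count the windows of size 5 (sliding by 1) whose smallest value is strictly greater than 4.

1

(4, 7, 7, 5, 4) → min 4
(7, 7, 5, 4, 8) → min 4
(7, 5, 4, 8, 6) → min 4
(5, 4, 8, 6, 8) → min 4
(4, 8, 6, 8, 14) → min 4
(8, 6, 8, 14, 17) → min 6  > 4 ✓
(6, 8, 14, 17, 1) → min 1
(8, 14, 17, 1, 1) → min 1
(14, 17, 1, 1, 6) → min 1
(17, 1, 1, 6, 13) → min 1
1 window satisfy the condition.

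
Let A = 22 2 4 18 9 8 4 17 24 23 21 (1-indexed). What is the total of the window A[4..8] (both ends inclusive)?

Elements at indices 4..8: 18, 9, 8, 4, 17
sum(18, 9, 8, 4, 17) = 56

56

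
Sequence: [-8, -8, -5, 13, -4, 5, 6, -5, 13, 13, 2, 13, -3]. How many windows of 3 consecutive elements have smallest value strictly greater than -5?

5

-8 -8 -5 → min -8
-8 -5 13 → min -8
-5 13 -4 → min -5
13 -4 5 → min -4  > -5 ✓
-4 5 6 → min -4  > -5 ✓
5 6 -5 → min -5
6 -5 13 → min -5
-5 13 13 → min -5
13 13 2 → min 2  > -5 ✓
13 2 13 → min 2  > -5 ✓
2 13 -3 → min -3  > -5 ✓
5 windows satisfy the condition.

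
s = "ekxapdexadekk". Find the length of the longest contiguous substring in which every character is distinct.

6

[e] len 1
[e, k] len 2
[e, k, x] len 3
[e, k, x, a] len 4
[e, k, x, a, p] len 5
[e, k, x, a, p, d] len 6
[k, x, a, p, d, e] len 6
[a, p, d, e, x] len 5
[p, d, e, x, a] len 5
[e, x, a, d] len 4
[x, a, d, e] len 4
[x, a, d, e, k] len 5
[k] len 1
Longest all-distinct length: 6.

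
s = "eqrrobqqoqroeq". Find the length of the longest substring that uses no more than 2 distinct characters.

Extend right; when distinct count exceeds 2, shrink from the left:
add e: window [e] (1 distinct), len 1
add q: window [e, q] (2 distinct), len 2
add r: window [q, r] (2 distinct), len 2
add r: window [q, r, r] (2 distinct), len 3
add o: window [r, r, o] (2 distinct), len 3
add b: window [o, b] (2 distinct), len 2
add q: window [b, q] (2 distinct), len 2
add q: window [b, q, q] (2 distinct), len 3
add o: window [q, q, o] (2 distinct), len 3
add q: window [q, q, o, q] (2 distinct), len 4
add r: window [q, r] (2 distinct), len 2
add o: window [r, o] (2 distinct), len 2
add e: window [o, e] (2 distinct), len 2
add q: window [e, q] (2 distinct), len 2
Longest length with ≤2 distinct: 4.

4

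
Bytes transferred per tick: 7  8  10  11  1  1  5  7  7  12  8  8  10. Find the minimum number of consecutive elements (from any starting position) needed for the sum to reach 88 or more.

add 7: running sum 7 < 88
add 8: running sum 15 < 88
add 10: running sum 25 < 88
add 11: running sum 36 < 88
add 1: running sum 37 < 88
add 1: running sum 38 < 88
add 5: running sum 43 < 88
add 7: running sum 50 < 88
add 7: running sum 57 < 88
add 12: running sum 69 < 88
add 8: running sum 77 < 88
add 8: running sum 85 < 88
add 10: shortest ending here [8, 10, 11, 1, 1, 5, 7, 7, 12, 8, 8, 10] sum 88, len 12
Shortest qualifying length: 12.

12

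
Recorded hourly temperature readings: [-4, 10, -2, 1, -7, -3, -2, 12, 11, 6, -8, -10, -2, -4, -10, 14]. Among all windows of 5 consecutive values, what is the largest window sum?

24

Each size-5 window and its sum:
-4 10 -2 1 -7 → sum -2
10 -2 1 -7 -3 → sum -1
-2 1 -7 -3 -2 → sum -13
1 -7 -3 -2 12 → sum 1
-7 -3 -2 12 11 → sum 11
-3 -2 12 11 6 → sum 24
-2 12 11 6 -8 → sum 19
12 11 6 -8 -10 → sum 11
11 6 -8 -10 -2 → sum -3
6 -8 -10 -2 -4 → sum -18
-8 -10 -2 -4 -10 → sum -34
-10 -2 -4 -10 14 → sum -12
Largest of these is 24.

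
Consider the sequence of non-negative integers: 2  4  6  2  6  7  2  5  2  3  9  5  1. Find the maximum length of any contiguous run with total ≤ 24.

6

Extend to the right; shrink from the left whenever the sum exceeds 24:
[2] sum 2 len 1
[2, 4] sum 6 len 2
[2, 4, 6] sum 12 len 3
[2, 4, 6, 2] sum 14 len 4
[2, 4, 6, 2, 6] sum 20 len 5
[6, 2, 6, 7] sum 21 len 4
[6, 2, 6, 7, 2] sum 23 len 5
[2, 6, 7, 2, 5] sum 22 len 5
[2, 6, 7, 2, 5, 2] sum 24 len 6
[7, 2, 5, 2, 3] sum 19 len 5
[2, 5, 2, 3, 9] sum 21 len 5
[5, 2, 3, 9, 5] sum 24 len 5
[2, 3, 9, 5, 1] sum 20 len 5
Longest length seen: 6.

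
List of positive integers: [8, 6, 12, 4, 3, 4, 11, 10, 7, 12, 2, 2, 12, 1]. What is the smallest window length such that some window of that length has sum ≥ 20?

add 8: running sum 8 < 20
add 6: running sum 14 < 20
add 12: shortest ending here [8, 6, 12] sum 26, len 3
add 4: shortest ending here [6, 12, 4] sum 22, len 3
add 3: shortest ending here [6, 12, 4, 3] sum 25, len 4
add 4: shortest ending here [12, 4, 3, 4] sum 23, len 4
add 11: shortest ending here [4, 3, 4, 11] sum 22, len 4
add 10: shortest ending here [11, 10] sum 21, len 2
add 7: shortest ending here [11, 10, 7] sum 28, len 3
add 12: shortest ending here [10, 7, 12] sum 29, len 3
add 2: shortest ending here [7, 12, 2] sum 21, len 3
add 2: shortest ending here [7, 12, 2, 2] sum 23, len 4
add 12: shortest ending here [12, 2, 2, 12] sum 28, len 4
add 1: shortest ending here [12, 2, 2, 12, 1] sum 29, len 5
Shortest qualifying length: 2.

2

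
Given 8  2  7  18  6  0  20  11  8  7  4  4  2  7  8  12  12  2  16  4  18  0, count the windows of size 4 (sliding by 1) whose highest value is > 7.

(8, 2, 7, 18) → max 18  > 7 ✓
(2, 7, 18, 6) → max 18  > 7 ✓
(7, 18, 6, 0) → max 18  > 7 ✓
(18, 6, 0, 20) → max 20  > 7 ✓
(6, 0, 20, 11) → max 20  > 7 ✓
(0, 20, 11, 8) → max 20  > 7 ✓
(20, 11, 8, 7) → max 20  > 7 ✓
(11, 8, 7, 4) → max 11  > 7 ✓
(8, 7, 4, 4) → max 8  > 7 ✓
(7, 4, 4, 2) → max 7
(4, 4, 2, 7) → max 7
(4, 2, 7, 8) → max 8  > 7 ✓
(2, 7, 8, 12) → max 12  > 7 ✓
(7, 8, 12, 12) → max 12  > 7 ✓
(8, 12, 12, 2) → max 12  > 7 ✓
(12, 12, 2, 16) → max 16  > 7 ✓
(12, 2, 16, 4) → max 16  > 7 ✓
(2, 16, 4, 18) → max 18  > 7 ✓
(16, 4, 18, 0) → max 18  > 7 ✓
17 windows satisfy the condition.

17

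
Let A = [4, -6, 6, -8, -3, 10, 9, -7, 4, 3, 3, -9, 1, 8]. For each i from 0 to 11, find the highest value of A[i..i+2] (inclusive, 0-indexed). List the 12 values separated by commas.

6, 6, 6, 10, 10, 10, 9, 4, 4, 3, 3, 8

Sliding a size-3 window across the 14 values:
[4, -6, 6] → max 6
[-6, 6, -8] → max 6
[6, -8, -3] → max 6
[-8, -3, 10] → max 10
[-3, 10, 9] → max 10
[10, 9, -7] → max 10
[9, -7, 4] → max 9
[-7, 4, 3] → max 4
[4, 3, 3] → max 4
[3, 3, -9] → max 3
[3, -9, 1] → max 3
[-9, 1, 8] → max 8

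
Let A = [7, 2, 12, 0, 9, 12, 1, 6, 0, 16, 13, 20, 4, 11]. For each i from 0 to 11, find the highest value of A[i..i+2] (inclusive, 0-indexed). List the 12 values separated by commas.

(7, 2, 12) → max 12
(2, 12, 0) → max 12
(12, 0, 9) → max 12
(0, 9, 12) → max 12
(9, 12, 1) → max 12
(12, 1, 6) → max 12
(1, 6, 0) → max 6
(6, 0, 16) → max 16
(0, 16, 13) → max 16
(16, 13, 20) → max 20
(13, 20, 4) → max 20
(20, 4, 11) → max 20

12, 12, 12, 12, 12, 12, 6, 16, 16, 20, 20, 20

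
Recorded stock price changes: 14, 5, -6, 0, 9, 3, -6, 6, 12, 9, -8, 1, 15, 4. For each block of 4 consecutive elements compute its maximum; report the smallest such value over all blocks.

9

(14, 5, -6, 0) → max 14
(5, -6, 0, 9) → max 9
(-6, 0, 9, 3) → max 9
(0, 9, 3, -6) → max 9
(9, 3, -6, 6) → max 9
(3, -6, 6, 12) → max 12
(-6, 6, 12, 9) → max 12
(6, 12, 9, -8) → max 12
(12, 9, -8, 1) → max 12
(9, -8, 1, 15) → max 15
(-8, 1, 15, 4) → max 15
Smallest of these is 9.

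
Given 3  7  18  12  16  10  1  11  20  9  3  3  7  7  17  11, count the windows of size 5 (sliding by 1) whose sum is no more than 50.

7

3 7 18 12 16 → sum 56
7 18 12 16 10 → sum 63
18 12 16 10 1 → sum 57
12 16 10 1 11 → sum 50  ≤ 50 ✓
16 10 1 11 20 → sum 58
10 1 11 20 9 → sum 51
1 11 20 9 3 → sum 44  ≤ 50 ✓
11 20 9 3 3 → sum 46  ≤ 50 ✓
20 9 3 3 7 → sum 42  ≤ 50 ✓
9 3 3 7 7 → sum 29  ≤ 50 ✓
3 3 7 7 17 → sum 37  ≤ 50 ✓
3 7 7 17 11 → sum 45  ≤ 50 ✓
7 windows satisfy the condition.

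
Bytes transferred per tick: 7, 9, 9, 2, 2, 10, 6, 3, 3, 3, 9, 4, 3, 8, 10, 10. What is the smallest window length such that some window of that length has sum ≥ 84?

15

add 7: running sum 7 < 84
add 9: running sum 16 < 84
add 9: running sum 25 < 84
add 2: running sum 27 < 84
add 2: running sum 29 < 84
add 10: running sum 39 < 84
add 6: running sum 45 < 84
add 3: running sum 48 < 84
add 3: running sum 51 < 84
add 3: running sum 54 < 84
add 9: running sum 63 < 84
add 4: running sum 67 < 84
add 3: running sum 70 < 84
add 8: running sum 78 < 84
end 14: [7, 9, 9, 2, 2, 10, 6, 3, 3, 3, 9, 4, 3, 8, 10] sum 88, len 15
end 15: [9, 9, 2, 2, 10, 6, 3, 3, 3, 9, 4, 3, 8, 10, 10] sum 91, len 15
Shortest qualifying length: 15.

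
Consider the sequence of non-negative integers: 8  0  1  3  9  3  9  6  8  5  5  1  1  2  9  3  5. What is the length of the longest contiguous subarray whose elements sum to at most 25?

6

Extend to the right; shrink from the left whenever the sum exceeds 25:
add 8: [8] sum 8, len 1
add 0: [8, 0] sum 8, len 2
add 1: [8, 0, 1] sum 9, len 3
add 3: [8, 0, 1, 3] sum 12, len 4
add 9: [8, 0, 1, 3, 9] sum 21, len 5
add 3: [8, 0, 1, 3, 9, 3] sum 24, len 6
add 9: [0, 1, 3, 9, 3, 9] sum 25, len 6
add 6: [3, 9, 6] sum 18, len 3
add 8: [9, 6, 8] sum 23, len 3
add 5: [6, 8, 5] sum 19, len 3
add 5: [6, 8, 5, 5] sum 24, len 4
add 1: [6, 8, 5, 5, 1] sum 25, len 5
add 1: [8, 5, 5, 1, 1] sum 20, len 5
add 2: [8, 5, 5, 1, 1, 2] sum 22, len 6
add 9: [5, 5, 1, 1, 2, 9] sum 23, len 6
add 3: [5, 1, 1, 2, 9, 3] sum 21, len 6
add 5: [1, 1, 2, 9, 3, 5] sum 21, len 6
Longest length seen: 6.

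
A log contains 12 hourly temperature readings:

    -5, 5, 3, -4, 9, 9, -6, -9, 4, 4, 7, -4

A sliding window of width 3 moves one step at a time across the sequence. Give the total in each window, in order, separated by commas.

Sliding a size-3 window across the 12 values:
(-5, 5, 3) → sum 3
(5, 3, -4) → sum 4
(3, -4, 9) → sum 8
(-4, 9, 9) → sum 14
(9, 9, -6) → sum 12
(9, -6, -9) → sum -6
(-6, -9, 4) → sum -11
(-9, 4, 4) → sum -1
(4, 4, 7) → sum 15
(4, 7, -4) → sum 7

3, 4, 8, 14, 12, -6, -11, -1, 15, 7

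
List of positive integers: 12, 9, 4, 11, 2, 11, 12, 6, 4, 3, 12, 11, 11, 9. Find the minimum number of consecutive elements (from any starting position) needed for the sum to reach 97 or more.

add 12: running sum 12 < 97
add 9: running sum 21 < 97
add 4: running sum 25 < 97
add 11: running sum 36 < 97
add 2: running sum 38 < 97
add 11: running sum 49 < 97
add 12: running sum 61 < 97
add 6: running sum 67 < 97
add 4: running sum 71 < 97
add 3: running sum 74 < 97
add 12: running sum 86 < 97
end 11: [12, 9, 4, 11, 2, 11, 12, 6, 4, 3, 12, 11] sum 97, len 12
end 12: [12, 9, 4, 11, 2, 11, 12, 6, 4, 3, 12, 11, 11] sum 108, len 13
end 13: [9, 4, 11, 2, 11, 12, 6, 4, 3, 12, 11, 11, 9] sum 105, len 13
Shortest qualifying length: 12.

12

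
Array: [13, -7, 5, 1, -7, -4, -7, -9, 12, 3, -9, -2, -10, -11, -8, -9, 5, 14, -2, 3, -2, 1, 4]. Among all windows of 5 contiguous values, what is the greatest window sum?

18

[13, -7, 5, 1, -7] → sum 5
[-7, 5, 1, -7, -4] → sum -12
[5, 1, -7, -4, -7] → sum -12
[1, -7, -4, -7, -9] → sum -26
[-7, -4, -7, -9, 12] → sum -15
[-4, -7, -9, 12, 3] → sum -5
[-7, -9, 12, 3, -9] → sum -10
[-9, 12, 3, -9, -2] → sum -5
[12, 3, -9, -2, -10] → sum -6
[3, -9, -2, -10, -11] → sum -29
[-9, -2, -10, -11, -8] → sum -40
[-2, -10, -11, -8, -9] → sum -40
[-10, -11, -8, -9, 5] → sum -33
[-11, -8, -9, 5, 14] → sum -9
[-8, -9, 5, 14, -2] → sum 0
[-9, 5, 14, -2, 3] → sum 11
[5, 14, -2, 3, -2] → sum 18
[14, -2, 3, -2, 1] → sum 14
[-2, 3, -2, 1, 4] → sum 4
Greatest of these is 18.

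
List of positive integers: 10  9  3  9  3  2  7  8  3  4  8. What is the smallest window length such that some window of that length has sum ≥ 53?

Extend right; whenever the sum reaches 53, record the length and shrink from the left:
add 10: running sum 10 < 53
add 9: running sum 19 < 53
add 3: running sum 22 < 53
add 9: running sum 31 < 53
add 3: running sum 34 < 53
add 2: running sum 36 < 53
add 7: running sum 43 < 53
add 8: running sum 51 < 53
add 3: shortest ending here [10, 9, 3, 9, 3, 2, 7, 8, 3] sum 54, len 9
add 4: shortest ending here [10, 9, 3, 9, 3, 2, 7, 8, 3, 4] sum 58, len 10
add 8: shortest ending here [9, 3, 9, 3, 2, 7, 8, 3, 4, 8] sum 56, len 10
Shortest qualifying length: 9.

9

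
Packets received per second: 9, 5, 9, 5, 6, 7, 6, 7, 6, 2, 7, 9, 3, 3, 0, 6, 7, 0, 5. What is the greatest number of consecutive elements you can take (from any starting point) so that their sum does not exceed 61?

13

Extend to the right; shrink from the left whenever the sum exceeds 61:
add 9: [9] sum 9, len 1
add 5: [9, 5] sum 14, len 2
add 9: [9, 5, 9] sum 23, len 3
add 5: [9, 5, 9, 5] sum 28, len 4
add 6: [9, 5, 9, 5, 6] sum 34, len 5
add 7: [9, 5, 9, 5, 6, 7] sum 41, len 6
add 6: [9, 5, 9, 5, 6, 7, 6] sum 47, len 7
add 7: [9, 5, 9, 5, 6, 7, 6, 7] sum 54, len 8
add 6: [9, 5, 9, 5, 6, 7, 6, 7, 6] sum 60, len 9
add 2: [5, 9, 5, 6, 7, 6, 7, 6, 2] sum 53, len 9
add 7: [5, 9, 5, 6, 7, 6, 7, 6, 2, 7] sum 60, len 10
add 9: [5, 6, 7, 6, 7, 6, 2, 7, 9] sum 55, len 9
add 3: [5, 6, 7, 6, 7, 6, 2, 7, 9, 3] sum 58, len 10
add 3: [5, 6, 7, 6, 7, 6, 2, 7, 9, 3, 3] sum 61, len 11
add 0: [5, 6, 7, 6, 7, 6, 2, 7, 9, 3, 3, 0] sum 61, len 12
add 6: [7, 6, 7, 6, 2, 7, 9, 3, 3, 0, 6] sum 56, len 11
add 7: [6, 7, 6, 2, 7, 9, 3, 3, 0, 6, 7] sum 56, len 11
add 0: [6, 7, 6, 2, 7, 9, 3, 3, 0, 6, 7, 0] sum 56, len 12
add 5: [6, 7, 6, 2, 7, 9, 3, 3, 0, 6, 7, 0, 5] sum 61, len 13
Longest length seen: 13.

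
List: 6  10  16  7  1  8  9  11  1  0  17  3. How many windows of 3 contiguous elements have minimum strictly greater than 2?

6 10 16 → min 6  > 2 ✓
10 16 7 → min 7  > 2 ✓
16 7 1 → min 1
7 1 8 → min 1
1 8 9 → min 1
8 9 11 → min 8  > 2 ✓
9 11 1 → min 1
11 1 0 → min 0
1 0 17 → min 0
0 17 3 → min 0
3 windows satisfy the condition.

3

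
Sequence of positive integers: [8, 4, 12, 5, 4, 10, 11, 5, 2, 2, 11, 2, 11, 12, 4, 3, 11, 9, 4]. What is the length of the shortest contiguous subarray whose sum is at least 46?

Extend right; whenever the sum reaches 46, record the length and shrink from the left:
add 8: running sum 8 < 46
add 4: running sum 12 < 46
add 12: running sum 24 < 46
add 5: running sum 29 < 46
add 4: running sum 33 < 46
add 10: running sum 43 < 46
add 11: shortest ending here [4, 12, 5, 4, 10, 11] sum 46, len 6
add 5: shortest ending here [12, 5, 4, 10, 11, 5] sum 47, len 6
add 2: shortest ending here [12, 5, 4, 10, 11, 5, 2] sum 49, len 7
add 2: shortest ending here [12, 5, 4, 10, 11, 5, 2, 2] sum 51, len 8
add 11: shortest ending here [5, 4, 10, 11, 5, 2, 2, 11] sum 50, len 8
add 2: shortest ending here [4, 10, 11, 5, 2, 2, 11, 2] sum 47, len 8
add 11: shortest ending here [10, 11, 5, 2, 2, 11, 2, 11] sum 54, len 8
add 12: shortest ending here [11, 5, 2, 2, 11, 2, 11, 12] sum 56, len 8
add 4: shortest ending here [5, 2, 2, 11, 2, 11, 12, 4] sum 49, len 8
add 3: shortest ending here [2, 2, 11, 2, 11, 12, 4, 3] sum 47, len 8
add 11: shortest ending here [11, 2, 11, 12, 4, 3, 11] sum 54, len 7
add 9: shortest ending here [11, 12, 4, 3, 11, 9] sum 50, len 6
add 4: shortest ending here [11, 12, 4, 3, 11, 9, 4] sum 54, len 7
Shortest qualifying length: 6.

6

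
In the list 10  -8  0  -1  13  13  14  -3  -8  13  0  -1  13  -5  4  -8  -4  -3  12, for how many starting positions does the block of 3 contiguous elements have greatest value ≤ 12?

(10, -8, 0) → max 10  ≤ 12 ✓
(-8, 0, -1) → max 0  ≤ 12 ✓
(0, -1, 13) → max 13
(-1, 13, 13) → max 13
(13, 13, 14) → max 14
(13, 14, -3) → max 14
(14, -3, -8) → max 14
(-3, -8, 13) → max 13
(-8, 13, 0) → max 13
(13, 0, -1) → max 13
(0, -1, 13) → max 13
(-1, 13, -5) → max 13
(13, -5, 4) → max 13
(-5, 4, -8) → max 4  ≤ 12 ✓
(4, -8, -4) → max 4  ≤ 12 ✓
(-8, -4, -3) → max -3  ≤ 12 ✓
(-4, -3, 12) → max 12  ≤ 12 ✓
6 windows satisfy the condition.

6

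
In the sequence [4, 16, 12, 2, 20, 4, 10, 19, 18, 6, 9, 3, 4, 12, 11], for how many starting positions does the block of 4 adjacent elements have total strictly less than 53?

10

(4, 16, 12, 2) → sum 34  < 53 ✓
(16, 12, 2, 20) → sum 50  < 53 ✓
(12, 2, 20, 4) → sum 38  < 53 ✓
(2, 20, 4, 10) → sum 36  < 53 ✓
(20, 4, 10, 19) → sum 53
(4, 10, 19, 18) → sum 51  < 53 ✓
(10, 19, 18, 6) → sum 53
(19, 18, 6, 9) → sum 52  < 53 ✓
(18, 6, 9, 3) → sum 36  < 53 ✓
(6, 9, 3, 4) → sum 22  < 53 ✓
(9, 3, 4, 12) → sum 28  < 53 ✓
(3, 4, 12, 11) → sum 30  < 53 ✓
10 windows satisfy the condition.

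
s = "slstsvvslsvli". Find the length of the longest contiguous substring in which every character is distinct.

4

add s: [s] len 1
add l: [s, l] len 2
add s (repeat s, move left end past it): [l, s] len 2
add t: [l, s, t] len 3
add s (repeat s, move left end past it): [t, s] len 2
add v: [t, s, v] len 3
add v (repeat v, move left end past it): [v] len 1
add s: [v, s] len 2
add l: [v, s, l] len 3
add s (repeat s, move left end past it): [l, s] len 2
add v: [l, s, v] len 3
add l (repeat l, move left end past it): [s, v, l] len 3
add i: [s, v, l, i] len 4
Longest all-distinct length: 4.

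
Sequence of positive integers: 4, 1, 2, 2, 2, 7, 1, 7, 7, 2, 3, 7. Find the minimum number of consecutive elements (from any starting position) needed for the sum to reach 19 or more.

add 4: running sum 4 < 19
add 1: running sum 5 < 19
add 2: running sum 7 < 19
add 2: running sum 9 < 19
add 2: running sum 11 < 19
add 7: running sum 18 < 19
end 6: [4, 1, 2, 2, 2, 7, 1] sum 19, len 7
end 7: [2, 2, 7, 1, 7] sum 19, len 5
end 8: [7, 1, 7, 7] sum 22, len 4
end 9: [7, 1, 7, 7, 2] sum 24, len 5
end 10: [7, 7, 2, 3] sum 19, len 4
end 11: [7, 2, 3, 7] sum 19, len 4
Shortest qualifying length: 4.

4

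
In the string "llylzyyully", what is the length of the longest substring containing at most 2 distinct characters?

4

add l: window [l] (1 distinct), len 1
add l: window [l, l] (1 distinct), len 2
add y: window [l, l, y] (2 distinct), len 3
add l: window [l, l, y, l] (2 distinct), len 4
add z: window [l, z] (2 distinct), len 2
add y: window [z, y] (2 distinct), len 2
add y: window [z, y, y] (2 distinct), len 3
add u: window [y, y, u] (2 distinct), len 3
add l: window [u, l] (2 distinct), len 2
add l: window [u, l, l] (2 distinct), len 3
add y: window [l, l, y] (2 distinct), len 3
Longest length with ≤2 distinct: 4.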